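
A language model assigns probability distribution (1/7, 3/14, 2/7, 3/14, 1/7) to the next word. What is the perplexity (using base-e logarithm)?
4.8264

Perplexity is e^H (or exp(H) for natural log).

First, H = -Σ p log p = 1.5741 nats
Perplexity = e^1.5741 = 4.8264

Interpretation: The model's uncertainty is equivalent to choosing uniformly among 4.8 options.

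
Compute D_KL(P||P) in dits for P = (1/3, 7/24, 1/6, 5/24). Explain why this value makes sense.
0.0000 dits

KL divergence satisfies the Gibbs inequality: D_KL(P||Q) ≥ 0 for all distributions P, Q.

D_KL(P||Q) = Σ p(x) log(p(x)/q(x))
Each term is p(x) × log_10(p(x)/p(x)) = p(x) × log_10(1) = 0, so the sum is 0.
D_KL(P||Q) = 0.0000 dits

When P = Q, the KL divergence is exactly 0, as there is no 'divergence' between identical distributions.

This non-negativity is a fundamental property: relative entropy cannot be negative because it measures how different Q is from P.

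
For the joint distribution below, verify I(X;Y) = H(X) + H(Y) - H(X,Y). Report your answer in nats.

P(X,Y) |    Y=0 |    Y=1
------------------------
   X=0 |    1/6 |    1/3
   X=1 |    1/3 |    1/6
I(X;Y) = 0.0566 nats

Mutual information has multiple equivalent forms:
- I(X;Y) = H(X) - H(X|Y)
- I(X;Y) = H(Y) - H(Y|X)
- I(X;Y) = H(X) + H(Y) - H(X,Y)

Computing all quantities:
H(X) = 0.6931, H(Y) = 0.6931, H(X,Y) = 1.3297
H(X|Y) = 0.6365, H(Y|X) = 0.6365

Verification:
H(X) - H(X|Y) = 0.6931 - 0.6365 = 0.0566
H(Y) - H(Y|X) = 0.6931 - 0.6365 = 0.0566
H(X) + H(Y) - H(X,Y) = 0.6931 + 0.6931 - 1.3297 = 0.0566

All forms give I(X;Y) = 0.0566 nats. ✓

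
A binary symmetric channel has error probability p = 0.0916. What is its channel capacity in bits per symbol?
0.5582 bits

For a binary symmetric channel (BSC) with error probability p:
Capacity C = 1 - H(p) bits per symbol

where H(p) = -p log₂(p) - (1-p) log₂(1-p) is the binary entropy function.

H(0.0916) = 0.4418 bits
C = 1 - 0.4418 = 0.5582 bits per symbol

This means we can reliably transmit up to 0.5582 bits of information per channel use.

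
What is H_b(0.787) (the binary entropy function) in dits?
0.2249 dits

The binary entropy function is:
H(p) = -p log(p) - (1-p) log(1-p)

H(0.787) = -0.787 × log_10(0.787) - 0.213 × log_10(0.213)
H(0.787) = 0.2249 dits

Note: Binary entropy is maximized at p=0.5 (H=1 bit) and minimized at p=0 or p=1 (H=0).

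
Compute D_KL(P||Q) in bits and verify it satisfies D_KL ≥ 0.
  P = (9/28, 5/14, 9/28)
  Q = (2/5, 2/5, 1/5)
0.0602 bits

KL divergence satisfies the Gibbs inequality: D_KL(P||Q) ≥ 0 for all distributions P, Q.

D_KL(P||Q) = Σ p(x) log(p(x)/q(x))
Term by term:
  x=0: 9/28 × log_2[(9/28)/(2/5)] = -0.1014
  x=1: 5/14 × log_2[(5/14)/(2/5)] = -0.0584
  x=2: 9/28 × log_2[(9/28)/(1/5)] = 0.2200
D_KL(P||Q) = 0.0602 bits

D_KL(P||Q) = 0.0602 ≥ 0 ✓

This non-negativity is a fundamental property: relative entropy cannot be negative because it measures how different Q is from P.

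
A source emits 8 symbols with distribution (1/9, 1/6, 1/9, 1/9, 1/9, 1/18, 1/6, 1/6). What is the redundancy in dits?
0.0202 dits

Redundancy measures how far a source is from maximum entropy:
R = H_max - H(X)

Maximum entropy for 8 symbols: H_max = log_10(8) = 0.9031 dits
Actual entropy: H(X) = 0.8829 dits
Redundancy: R = 0.9031 - 0.8829 = 0.0202 dits

This redundancy represents potential for compression: the source could be compressed by 0.0202 dits per symbol.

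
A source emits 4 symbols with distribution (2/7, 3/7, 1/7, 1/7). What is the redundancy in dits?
0.0475 dits

Redundancy measures how far a source is from maximum entropy:
R = H_max - H(X)

Maximum entropy for 4 symbols: H_max = log_10(4) = 0.6021 dits
Actual entropy: H(X) = 0.5546 dits
Redundancy: R = 0.6021 - 0.5546 = 0.0475 dits

This redundancy represents potential for compression: the source could be compressed by 0.0475 dits per symbol.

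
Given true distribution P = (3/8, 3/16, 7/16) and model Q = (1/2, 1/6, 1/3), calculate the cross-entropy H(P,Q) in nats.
1.0765 nats

Cross-entropy: H(P,Q) = -Σ p(x) log q(x)

Alternatively: H(P,Q) = H(P) + D_KL(P||Q)
H(P) = 1.0434 nats
D_KL(P||Q) = 0.0332 nats

H(P,Q) = 1.0434 + 0.0332 = 1.0765 nats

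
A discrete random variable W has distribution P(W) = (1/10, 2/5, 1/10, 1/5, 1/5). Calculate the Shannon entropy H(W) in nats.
1.4708 nats

Shannon entropy is H(X) = -Σ p(x) log p(x).

For P = (1/10, 2/5, 1/10, 1/5, 1/5):
H = -1/10 × log_e(1/10) -2/5 × log_e(2/5) -1/10 × log_e(1/10) -1/5 × log_e(1/5) -1/5 × log_e(1/5)
H = 1.4708 nats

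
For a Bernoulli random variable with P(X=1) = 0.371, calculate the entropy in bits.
0.9514 bits

The binary entropy function is:
H(p) = -p log(p) - (1-p) log(1-p)

H(0.371) = -0.371 × log_2(0.371) - 0.629 × log_2(0.629)
H(0.371) = 0.9514 bits

Note: Binary entropy is maximized at p=0.5 (H=1 bit) and minimized at p=0 or p=1 (H=0).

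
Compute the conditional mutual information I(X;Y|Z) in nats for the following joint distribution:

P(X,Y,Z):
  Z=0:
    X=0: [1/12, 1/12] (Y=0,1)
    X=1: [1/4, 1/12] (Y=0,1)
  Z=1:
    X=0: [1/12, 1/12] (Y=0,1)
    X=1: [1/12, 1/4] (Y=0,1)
0.0306 nats

Conditional mutual information: I(X;Y|Z) = H(X|Z) + H(Y|Z) - H(X,Y|Z)

H(Z) = 0.6931
H(X,Z) = 1.3297 → H(X|Z) = 0.6365
H(Y,Z) = 1.3297 → H(Y|Z) = 0.6365
H(X,Y,Z) = 1.9356 → H(X,Y|Z) = 1.2425

I(X;Y|Z) = 0.6365 + 0.6365 - 1.2425 = 0.0306 nats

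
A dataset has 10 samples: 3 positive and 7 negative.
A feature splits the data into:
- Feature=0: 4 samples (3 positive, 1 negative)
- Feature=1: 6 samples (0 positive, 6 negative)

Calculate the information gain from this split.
0.5568 bits

Information Gain = H(Y) - H(Y|Feature)

Before split:
P(positive) = 3/10 = 0.3000
H(Y) = 0.8813 bits

After split:
Feature=0: H = 0.8113 bits (weight = 4/10)
Feature=1: H = 0.0000 bits (weight = 6/10)
H(Y|Feature) = (4/10)×0.8113 + (6/10)×0.0000 = 0.3245 bits

Information Gain = 0.8813 - 0.3245 = 0.5568 bits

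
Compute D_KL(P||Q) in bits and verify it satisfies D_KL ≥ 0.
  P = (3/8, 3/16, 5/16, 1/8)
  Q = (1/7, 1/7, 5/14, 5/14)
0.3462 bits

KL divergence satisfies the Gibbs inequality: D_KL(P||Q) ≥ 0 for all distributions P, Q.

D_KL(P||Q) = Σ p(x) log(p(x)/q(x))
Term by term:
  x=0: 3/8 × log_2[(3/8)/(1/7)] = 0.5221
  x=1: 3/16 × log_2[(3/16)/(1/7)] = 0.0736
  x=2: 5/16 × log_2[(5/16)/(5/14)] = -0.0602
  x=3: 1/8 × log_2[(1/8)/(5/14)] = -0.1893
D_KL(P||Q) = 0.3462 bits

D_KL(P||Q) = 0.3462 ≥ 0 ✓

This non-negativity is a fundamental property: relative entropy cannot be negative because it measures how different Q is from P.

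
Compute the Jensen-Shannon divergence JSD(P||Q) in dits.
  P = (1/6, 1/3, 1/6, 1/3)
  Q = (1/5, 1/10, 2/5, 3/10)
0.0257 dits

Jensen-Shannon divergence is:
JSD(P||Q) = 0.5 × D_KL(P||M) + 0.5 × D_KL(Q||M)
where M = 0.5 × (P + Q) is the mixture distribution.

M = 0.5 × (1/6, 1/3, 1/6, 1/3) + 0.5 × (1/5, 1/10, 2/5, 3/10) = (0.183333, 0.216667, 0.283333, 0.316667)

D_KL(P||M) = 0.0245 dits
D_KL(Q||M) = 0.0268 dits

JSD(P||Q) = 0.5 × 0.0245 + 0.5 × 0.0268 = 0.0257 dits

Unlike KL divergence, JSD is symmetric and bounded: 0 ≤ JSD ≤ log(2).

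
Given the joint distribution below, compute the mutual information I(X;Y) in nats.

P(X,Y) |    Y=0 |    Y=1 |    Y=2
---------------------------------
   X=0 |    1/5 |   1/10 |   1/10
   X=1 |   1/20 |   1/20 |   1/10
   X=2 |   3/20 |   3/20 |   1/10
0.0322 nats

Mutual information: I(X;Y) = H(X) + H(Y) - H(X,Y)

Marginals:
P(X) = (2/5, 1/5, 2/5), H(X) = 1.0549 nats
P(Y) = (2/5, 3/10, 3/10), H(Y) = 1.0889 nats

Joint entropy: H(X,Y) = 2.1116 nats

I(X;Y) = 1.0549 + 1.0889 - 2.1116 = 0.0322 nats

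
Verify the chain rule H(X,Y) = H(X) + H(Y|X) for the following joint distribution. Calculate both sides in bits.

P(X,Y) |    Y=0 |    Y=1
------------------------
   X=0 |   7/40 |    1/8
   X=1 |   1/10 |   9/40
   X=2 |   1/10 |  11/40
H(X,Y) = 2.4758, H(X) = 1.5787, H(Y|X) = 0.8971 (all in bits)

Chain rule: H(X,Y) = H(X) + H(Y|X)

Left side — joint entropy directly:
H(X,Y) = -Σ p(x,y) log p(x,y) = 2.4758 bits

Right side — compute H(Y|X) from the conditional distributions:
P(X) = (3/10, 13/40, 3/8), so H(X) = 1.5787 bits
H(Y|X) = Σ_x P(X=x) · H(Y|X=x):
  P(Y|X=0) = (7/12, 5/12), H(Y|X=0) = 0.9799, weight P(X=0) = 3/10
  P(Y|X=1) = (4/13, 9/13), H(Y|X=1) = 0.8905, weight P(X=1) = 13/40
  P(Y|X=2) = (4/15, 11/15), H(Y|X=2) = 0.8366, weight P(X=2) = 3/8
H(Y|X) = 0.8971 bits

H(X) + H(Y|X) = 1.5787 + 0.8971 = 2.4758 bits

Both sides equal 2.4758 bits. ✓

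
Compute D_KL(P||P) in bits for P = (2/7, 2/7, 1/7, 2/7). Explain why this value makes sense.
0.0000 bits

KL divergence satisfies the Gibbs inequality: D_KL(P||Q) ≥ 0 for all distributions P, Q.

D_KL(P||Q) = Σ p(x) log(p(x)/q(x))
Each term is p(x) × log_2(p(x)/p(x)) = p(x) × log_2(1) = 0, so the sum is 0.
D_KL(P||Q) = 0.0000 bits

When P = Q, the KL divergence is exactly 0, as there is no 'divergence' between identical distributions.

This non-negativity is a fundamental property: relative entropy cannot be negative because it measures how different Q is from P.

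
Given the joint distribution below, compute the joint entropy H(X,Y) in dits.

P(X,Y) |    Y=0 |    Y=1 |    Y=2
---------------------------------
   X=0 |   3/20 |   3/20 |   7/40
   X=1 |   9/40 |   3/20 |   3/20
0.7726 dits

Joint entropy is H(X,Y) = -Σ_{x,y} p(x,y) log p(x,y).

Summing over all non-zero entries:
H(X,Y) = -[3/20·log_10(3/20) + 3/20·log_10(3/20) + 7/40·log_10(7/40) + 9/40·log_10(9/40) + 3/20·log_10(3/20) + 3/20·log_10(3/20)]
H(X,Y) = 0.7726 dits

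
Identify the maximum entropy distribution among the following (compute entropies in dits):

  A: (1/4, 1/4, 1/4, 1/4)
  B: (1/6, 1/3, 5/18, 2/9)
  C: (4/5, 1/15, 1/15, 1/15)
A

For a discrete distribution over n outcomes, entropy is maximized by the uniform distribution.

Computing entropies:
H(A) = 0.6021 dits
H(B) = 0.5884 dits
H(C) = 0.3127 dits

The uniform distribution (where all probabilities equal 1/4) achieves the maximum entropy of log_10(4) = 0.6021 dits.

Distribution A has the highest entropy.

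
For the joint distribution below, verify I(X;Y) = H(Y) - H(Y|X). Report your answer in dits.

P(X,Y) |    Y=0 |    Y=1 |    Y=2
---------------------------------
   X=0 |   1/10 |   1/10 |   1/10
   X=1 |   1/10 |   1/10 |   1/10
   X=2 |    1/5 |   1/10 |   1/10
I(X;Y) = 0.0060 dits

Mutual information has multiple equivalent forms:
- I(X;Y) = H(X) - H(X|Y)
- I(X;Y) = H(Y) - H(Y|X)
- I(X;Y) = H(X) + H(Y) - H(X,Y)

Computing all quantities:
H(X) = 0.4729, H(Y) = 0.4729, H(X,Y) = 0.9398
H(X|Y) = 0.4669, H(Y|X) = 0.4669

Verification:
H(X) - H(X|Y) = 0.4729 - 0.4669 = 0.0060
H(Y) - H(Y|X) = 0.4729 - 0.4669 = 0.0060
H(X) + H(Y) - H(X,Y) = 0.4729 + 0.4729 - 0.9398 = 0.0060

All forms give I(X;Y) = 0.0060 dits. ✓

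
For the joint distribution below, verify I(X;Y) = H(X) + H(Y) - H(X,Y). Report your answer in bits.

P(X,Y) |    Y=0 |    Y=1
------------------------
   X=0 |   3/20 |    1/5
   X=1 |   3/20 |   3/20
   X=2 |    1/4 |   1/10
I(X;Y) = 0.0459 bits

Mutual information has multiple equivalent forms:
- I(X;Y) = H(X) - H(X|Y)
- I(X;Y) = H(Y) - H(Y|X)
- I(X;Y) = H(X) + H(Y) - H(X,Y)

Computing all quantities:
H(X) = 1.5813, H(Y) = 0.9928, H(X,Y) = 2.5282
H(X|Y) = 1.5354, H(Y|X) = 0.9469

Verification:
H(X) - H(X|Y) = 1.5813 - 1.5354 = 0.0459
H(Y) - H(Y|X) = 0.9928 - 0.9469 = 0.0459
H(X) + H(Y) - H(X,Y) = 1.5813 + 0.9928 - 2.5282 = 0.0459

All forms give I(X;Y) = 0.0459 bits. ✓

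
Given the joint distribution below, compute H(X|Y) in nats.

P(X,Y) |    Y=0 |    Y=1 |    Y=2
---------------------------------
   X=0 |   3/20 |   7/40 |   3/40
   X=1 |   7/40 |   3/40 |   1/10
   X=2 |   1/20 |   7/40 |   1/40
1.0071 nats

Using the chain rule: H(X|Y) = H(X,Y) - H(Y)

First, compute H(X,Y) = 2.0604 nats

Marginal P(Y) = (3/8, 17/40, 1/5)
H(Y) = 1.0534 nats

H(X|Y) = H(X,Y) - H(Y) = 2.0604 - 1.0534 = 1.0071 nats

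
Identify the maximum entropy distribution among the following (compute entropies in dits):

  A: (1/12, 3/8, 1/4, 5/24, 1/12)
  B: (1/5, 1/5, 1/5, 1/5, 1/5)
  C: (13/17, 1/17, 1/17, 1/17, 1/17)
B

For a discrete distribution over n outcomes, entropy is maximized by the uniform distribution.

Computing entropies:
H(A) = 0.6320 dits
H(B) = 0.6990 dits
H(C) = 0.3786 dits

The uniform distribution (where all probabilities equal 1/5) achieves the maximum entropy of log_10(5) = 0.6990 dits.

Distribution B has the highest entropy.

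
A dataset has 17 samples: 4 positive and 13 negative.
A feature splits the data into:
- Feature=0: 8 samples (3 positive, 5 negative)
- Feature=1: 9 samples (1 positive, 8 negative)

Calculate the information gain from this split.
0.0716 bits

Information Gain = H(Y) - H(Y|Feature)

Before split:
P(positive) = 4/17 = 0.2353
H(Y) = 0.7871 bits

After split:
Feature=0: H = 0.9544 bits (weight = 8/17)
Feature=1: H = 0.5033 bits (weight = 9/17)
H(Y|Feature) = (8/17)×0.9544 + (9/17)×0.5033 = 0.7156 bits

Information Gain = 0.7871 - 0.7156 = 0.0716 bits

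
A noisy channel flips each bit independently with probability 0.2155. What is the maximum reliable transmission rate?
0.2481 bits

For a binary symmetric channel (BSC) with error probability p:
Capacity C = 1 - H(p) bits per symbol

where H(p) = -p log₂(p) - (1-p) log₂(1-p) is the binary entropy function.

H(0.2155) = 0.7519 bits
C = 1 - 0.7519 = 0.2481 bits per symbol

This means we can reliably transmit up to 0.2481 bits of information per channel use.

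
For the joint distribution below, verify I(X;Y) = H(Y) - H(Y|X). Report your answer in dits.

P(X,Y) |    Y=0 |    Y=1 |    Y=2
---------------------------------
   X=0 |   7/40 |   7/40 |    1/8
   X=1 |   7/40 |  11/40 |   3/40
I(X;Y) = 0.0071 dits

Mutual information has multiple equivalent forms:
- I(X;Y) = H(X) - H(X|Y)
- I(X;Y) = H(Y) - H(Y|X)
- I(X;Y) = H(X) + H(Y) - H(X,Y)

Computing all quantities:
H(X) = 0.3005, H(Y) = 0.4554, H(X,Y) = 0.7488
H(X|Y) = 0.2934, H(Y|X) = 0.4484

Verification:
H(X) - H(X|Y) = 0.3005 - 0.2934 = 0.0071
H(Y) - H(Y|X) = 0.4554 - 0.4484 = 0.0071
H(X) + H(Y) - H(X,Y) = 0.3005 + 0.4554 - 0.7488 = 0.0071

All forms give I(X;Y) = 0.0071 dits. ✓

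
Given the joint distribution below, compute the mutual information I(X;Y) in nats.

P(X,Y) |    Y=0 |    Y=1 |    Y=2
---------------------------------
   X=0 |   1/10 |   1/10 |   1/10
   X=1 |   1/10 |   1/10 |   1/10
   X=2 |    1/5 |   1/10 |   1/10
0.0138 nats

Mutual information: I(X;Y) = H(X) + H(Y) - H(X,Y)

Marginals:
P(X) = (3/10, 3/10, 2/5), H(X) = 1.0889 nats
P(Y) = (2/5, 3/10, 3/10), H(Y) = 1.0889 nats

Joint entropy: H(X,Y) = 2.1640 nats

I(X;Y) = 1.0889 + 1.0889 - 2.1640 = 0.0138 nats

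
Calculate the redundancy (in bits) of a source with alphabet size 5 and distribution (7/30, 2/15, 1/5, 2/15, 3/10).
0.0714 bits

Redundancy measures how far a source is from maximum entropy:
R = H_max - H(X)

Maximum entropy for 5 symbols: H_max = log_2(5) = 2.3219 bits
Actual entropy: H(X) = 2.2505 bits
Redundancy: R = 2.3219 - 2.2505 = 0.0714 bits

This redundancy represents potential for compression: the source could be compressed by 0.0714 bits per symbol.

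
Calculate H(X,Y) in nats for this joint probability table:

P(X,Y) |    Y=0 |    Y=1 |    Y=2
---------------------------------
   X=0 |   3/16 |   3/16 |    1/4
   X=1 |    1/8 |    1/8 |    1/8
1.7541 nats

Joint entropy is H(X,Y) = -Σ_{x,y} p(x,y) log p(x,y).

Summing over all non-zero entries:
H(X,Y) = -[3/16·log_e(3/16) + 3/16·log_e(3/16) + 1/4·log_e(1/4) + 1/8·log_e(1/8) + 1/8·log_e(1/8) + 1/8·log_e(1/8)]
H(X,Y) = 1.7541 nats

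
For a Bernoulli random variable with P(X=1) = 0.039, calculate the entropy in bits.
0.2377 bits

The binary entropy function is:
H(p) = -p log(p) - (1-p) log(1-p)

H(0.039) = -0.039 × log_2(0.039) - 0.961 × log_2(0.961)
H(0.039) = 0.2377 bits

Note: Binary entropy is maximized at p=0.5 (H=1 bit) and minimized at p=0 or p=1 (H=0).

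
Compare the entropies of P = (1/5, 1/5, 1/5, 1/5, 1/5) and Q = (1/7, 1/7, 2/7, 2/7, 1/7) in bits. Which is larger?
P

Computing entropies in bits:
H(P) = 2.3219
H(Q) = 2.2359

Distribution P has higher entropy.

Intuition: The distribution closer to uniform (more spread out) has higher entropy.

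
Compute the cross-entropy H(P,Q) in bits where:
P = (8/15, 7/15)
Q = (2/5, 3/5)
1.0489 bits

Cross-entropy: H(P,Q) = -Σ p(x) log q(x)

Alternatively: H(P,Q) = H(P) + D_KL(P||Q)
H(P) = 0.9968 bits
D_KL(P||Q) = 0.0522 bits

H(P,Q) = 0.9968 + 0.0522 = 1.0489 bits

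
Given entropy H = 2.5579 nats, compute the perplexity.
12.9087

Perplexity is e^H (or exp(H) for natural log).

H = 2.5579 nats
Perplexity = e^2.5579 = 12.9087

Interpretation: The model's uncertainty is equivalent to choosing uniformly among 12.9 options.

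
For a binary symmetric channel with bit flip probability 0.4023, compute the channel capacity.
0.0277 bits

For a binary symmetric channel (BSC) with error probability p:
Capacity C = 1 - H(p) bits per symbol

where H(p) = -p log₂(p) - (1-p) log₂(1-p) is the binary entropy function.

H(0.4023) = 0.9723 bits
C = 1 - 0.9723 = 0.0277 bits per symbol

This means we can reliably transmit up to 0.0277 bits of information per channel use.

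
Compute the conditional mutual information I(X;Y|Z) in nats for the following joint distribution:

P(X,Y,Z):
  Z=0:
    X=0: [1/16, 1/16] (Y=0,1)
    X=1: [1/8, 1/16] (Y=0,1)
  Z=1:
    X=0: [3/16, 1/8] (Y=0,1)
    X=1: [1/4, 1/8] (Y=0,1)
0.0060 nats

Conditional mutual information: I(X;Y|Z) = H(X|Z) + H(Y|Z) - H(X,Y|Z)

H(Z) = 0.6211
H(X,Z) = 1.3051 → H(X|Z) = 0.6840
H(Y,Z) = 1.2820 → H(Y|Z) = 0.6610
H(X,Y,Z) = 1.9601 → H(X,Y|Z) = 1.3390

I(X;Y|Z) = 0.6840 + 0.6610 - 1.3390 = 0.0060 nats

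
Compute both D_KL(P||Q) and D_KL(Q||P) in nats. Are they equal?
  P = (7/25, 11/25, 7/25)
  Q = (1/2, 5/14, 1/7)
D_KL(P||Q) = 0.1179, D_KL(Q||P) = 0.1193

KL divergence is not symmetric: D_KL(P||Q) ≠ D_KL(Q||P) in general.

D_KL(P||Q) = 0.1179 nats
D_KL(Q||P) = 0.1193 nats

No, they are not equal!

This asymmetry is why KL divergence is not a true distance metric.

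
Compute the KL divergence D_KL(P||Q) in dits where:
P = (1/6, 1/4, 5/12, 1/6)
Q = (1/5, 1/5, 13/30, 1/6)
0.0039 dits

KL divergence: D_KL(P||Q) = Σ p(x) log(p(x)/q(x))

Computing term by term:
  x=0: 1/6 × log_10[(1/6)/(1/5)] = 1/6 × -0.0792 = -0.0132
  x=1: 1/4 × log_10[(1/4)/(1/5)] = 1/4 × 0.0969 = 0.0242
  x=2: 5/12 × log_10[(5/12)/(13/30)] = 5/12 × -0.0170 = -0.0071
  x=3: 1/6 × log_10[(1/6)/(1/6)] = 1/6 × 0.0000 = 0.0000

D_KL(P||Q) = 0.0039 dits

Note: KL divergence is always non-negative and equals 0 iff P = Q.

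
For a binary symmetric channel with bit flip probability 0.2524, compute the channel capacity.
0.1849 bits

For a binary symmetric channel (BSC) with error probability p:
Capacity C = 1 - H(p) bits per symbol

where H(p) = -p log₂(p) - (1-p) log₂(1-p) is the binary entropy function.

H(0.2524) = 0.8151 bits
C = 1 - 0.8151 = 0.1849 bits per symbol

This means we can reliably transmit up to 0.1849 bits of information per channel use.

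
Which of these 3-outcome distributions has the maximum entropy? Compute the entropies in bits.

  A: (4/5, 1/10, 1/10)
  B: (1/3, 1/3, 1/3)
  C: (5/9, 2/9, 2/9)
B

For a discrete distribution over n outcomes, entropy is maximized by the uniform distribution.

Computing entropies:
H(A) = 0.9219 bits
H(B) = 1.5850 bits
H(C) = 1.4355 bits

The uniform distribution (where all probabilities equal 1/3) achieves the maximum entropy of log_2(3) = 1.5850 bits.

Distribution B has the highest entropy.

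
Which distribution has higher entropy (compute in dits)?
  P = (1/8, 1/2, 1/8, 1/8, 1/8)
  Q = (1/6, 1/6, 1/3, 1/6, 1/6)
Q

Computing entropies in dits:
H(P) = 0.6021
H(Q) = 0.6778

Distribution Q has higher entropy.

Intuition: The distribution closer to uniform (more spread out) has higher entropy.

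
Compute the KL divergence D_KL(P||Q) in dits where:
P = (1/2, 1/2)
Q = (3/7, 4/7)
0.0045 dits

KL divergence: D_KL(P||Q) = Σ p(x) log(p(x)/q(x))

Computing term by term:
  x=0: 1/2 × log_10[(1/2)/(3/7)] = 1/2 × 0.0669 = 0.0335
  x=1: 1/2 × log_10[(1/2)/(4/7)] = 1/2 × -0.0580 = -0.0290

D_KL(P||Q) = 0.0045 dits

Note: KL divergence is always non-negative and equals 0 iff P = Q.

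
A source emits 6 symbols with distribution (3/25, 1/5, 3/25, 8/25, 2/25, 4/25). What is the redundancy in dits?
0.0439 dits

Redundancy measures how far a source is from maximum entropy:
R = H_max - H(X)

Maximum entropy for 6 symbols: H_max = log_10(6) = 0.7782 dits
Actual entropy: H(X) = 0.7342 dits
Redundancy: R = 0.7782 - 0.7342 = 0.0439 dits

This redundancy represents potential for compression: the source could be compressed by 0.0439 dits per symbol.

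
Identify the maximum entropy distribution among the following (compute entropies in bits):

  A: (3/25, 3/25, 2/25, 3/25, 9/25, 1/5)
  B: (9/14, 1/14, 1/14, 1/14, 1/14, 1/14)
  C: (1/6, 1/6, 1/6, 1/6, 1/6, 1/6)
C

For a discrete distribution over n outcomes, entropy is maximized by the uniform distribution.

Computing entropies:
H(A) = 2.3877 bits
H(B) = 1.7695 bits
H(C) = 2.5850 bits

The uniform distribution (where all probabilities equal 1/6) achieves the maximum entropy of log_2(6) = 2.5850 bits.

Distribution C has the highest entropy.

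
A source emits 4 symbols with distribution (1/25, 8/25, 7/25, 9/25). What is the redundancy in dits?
0.0733 dits

Redundancy measures how far a source is from maximum entropy:
R = H_max - H(X)

Maximum entropy for 4 symbols: H_max = log_10(4) = 0.6021 dits
Actual entropy: H(X) = 0.5288 dits
Redundancy: R = 0.6021 - 0.5288 = 0.0733 dits

This redundancy represents potential for compression: the source could be compressed by 0.0733 dits per symbol.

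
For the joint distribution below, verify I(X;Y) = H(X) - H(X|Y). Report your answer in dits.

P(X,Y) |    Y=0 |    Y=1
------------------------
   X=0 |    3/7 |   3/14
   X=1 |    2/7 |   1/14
I(X;Y) = 0.0045 dits

Mutual information has multiple equivalent forms:
- I(X;Y) = H(X) - H(X|Y)
- I(X;Y) = H(Y) - H(Y|X)
- I(X;Y) = H(X) + H(Y) - H(X,Y)

Computing all quantities:
H(X) = 0.2831, H(Y) = 0.2598, H(X,Y) = 0.5384
H(X|Y) = 0.2786, H(Y|X) = 0.2553

Verification:
H(X) - H(X|Y) = 0.2831 - 0.2786 = 0.0045
H(Y) - H(Y|X) = 0.2598 - 0.2553 = 0.0045
H(X) + H(Y) - H(X,Y) = 0.2831 + 0.2598 - 0.5384 = 0.0045

All forms give I(X;Y) = 0.0045 dits. ✓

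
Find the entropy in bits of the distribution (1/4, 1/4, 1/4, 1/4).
2.0000 bits

Shannon entropy is H(X) = -Σ p(x) log p(x).

For P = (1/4, 1/4, 1/4, 1/4):
H = -1/4 × log_2(1/4) -1/4 × log_2(1/4) -1/4 × log_2(1/4) -1/4 × log_2(1/4)
H = 2.0000 bits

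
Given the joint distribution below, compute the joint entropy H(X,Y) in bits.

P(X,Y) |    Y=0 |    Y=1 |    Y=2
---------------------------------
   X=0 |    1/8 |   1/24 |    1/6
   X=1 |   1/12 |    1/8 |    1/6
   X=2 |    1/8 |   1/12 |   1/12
3.0739 bits

Joint entropy is H(X,Y) = -Σ_{x,y} p(x,y) log p(x,y).

Summing over all non-zero entries:
H(X,Y) = -[1/8·log_2(1/8) + 1/24·log_2(1/24) + 1/6·log_2(1/6) + 1/12·log_2(1/12) + 1/8·log_2(1/8) + 1/6·log_2(1/6) + 1/8·log_2(1/8) + 1/12·log_2(1/12) + 1/12·log_2(1/12)]
H(X,Y) = 3.0739 bits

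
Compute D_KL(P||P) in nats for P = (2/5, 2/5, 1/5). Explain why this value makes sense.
0.0000 nats

KL divergence satisfies the Gibbs inequality: D_KL(P||Q) ≥ 0 for all distributions P, Q.

D_KL(P||Q) = Σ p(x) log(p(x)/q(x))
Each term is p(x) × log_e(p(x)/p(x)) = p(x) × log_e(1) = 0, so the sum is 0.
D_KL(P||Q) = 0.0000 nats

When P = Q, the KL divergence is exactly 0, as there is no 'divergence' between identical distributions.

This non-negativity is a fundamental property: relative entropy cannot be negative because it measures how different Q is from P.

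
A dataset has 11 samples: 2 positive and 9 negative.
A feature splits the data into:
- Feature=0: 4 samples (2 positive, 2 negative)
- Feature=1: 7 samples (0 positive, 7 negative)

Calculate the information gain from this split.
0.3204 bits

Information Gain = H(Y) - H(Y|Feature)

Before split:
P(positive) = 2/11 = 0.1818
H(Y) = 0.6840 bits

After split:
Feature=0: H = 1.0000 bits (weight = 4/11)
Feature=1: H = 0.0000 bits (weight = 7/11)
H(Y|Feature) = (4/11)×1.0000 + (7/11)×0.0000 = 0.3636 bits

Information Gain = 0.6840 - 0.3636 = 0.3204 bits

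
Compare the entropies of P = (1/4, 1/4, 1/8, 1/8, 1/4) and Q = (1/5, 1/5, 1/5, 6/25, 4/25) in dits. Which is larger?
Q

Computing entropies in dits:
H(P) = 0.6773
H(Q) = 0.6955

Distribution Q has higher entropy.

Intuition: The distribution closer to uniform (more spread out) has higher entropy.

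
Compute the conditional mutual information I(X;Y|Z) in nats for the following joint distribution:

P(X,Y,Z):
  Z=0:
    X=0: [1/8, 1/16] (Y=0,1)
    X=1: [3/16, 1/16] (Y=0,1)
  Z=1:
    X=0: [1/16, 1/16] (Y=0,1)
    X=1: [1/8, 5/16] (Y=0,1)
0.0115 nats

Conditional mutual information: I(X;Y|Z) = H(X|Z) + H(Y|Z) - H(X,Y|Z)

H(Z) = 0.6853
H(X,Z) = 1.2820 → H(X|Z) = 0.5967
H(Y,Z) = 1.3051 → H(Y|Z) = 0.6198
H(X,Y,Z) = 1.8904 → H(X,Y|Z) = 1.2050

I(X;Y|Z) = 0.5967 + 0.6198 - 1.2050 = 0.0115 nats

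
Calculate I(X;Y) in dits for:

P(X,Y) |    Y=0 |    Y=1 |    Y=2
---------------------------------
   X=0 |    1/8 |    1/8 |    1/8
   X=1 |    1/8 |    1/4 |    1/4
0.0047 dits

Mutual information: I(X;Y) = H(X) + H(Y) - H(X,Y)

Marginals:
P(X) = (3/8, 5/8), H(X) = 0.2873 dits
P(Y) = (1/4, 3/8, 3/8), H(Y) = 0.4700 dits

Joint entropy: H(X,Y) = 0.7526 dits

I(X;Y) = 0.2873 + 0.4700 - 0.7526 = 0.0047 dits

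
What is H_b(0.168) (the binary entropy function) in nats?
0.4527 nats

The binary entropy function is:
H(p) = -p log(p) - (1-p) log(1-p)

H(0.168) = -0.168 × log_e(0.168) - 0.832 × log_e(0.832)
H(0.168) = 0.4527 nats

Note: Binary entropy is maximized at p=0.5 (H=1 bit) and minimized at p=0 or p=1 (H=0).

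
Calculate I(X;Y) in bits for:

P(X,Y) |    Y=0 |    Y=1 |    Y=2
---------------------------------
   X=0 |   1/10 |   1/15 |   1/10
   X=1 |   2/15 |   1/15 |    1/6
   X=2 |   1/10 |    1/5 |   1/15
0.0942 bits

Mutual information: I(X;Y) = H(X) + H(Y) - H(X,Y)

Marginals:
P(X) = (4/15, 11/30, 11/30), H(X) = 1.5700 bits
P(Y) = (1/3, 1/3, 1/3), H(Y) = 1.5850 bits

Joint entropy: H(X,Y) = 3.0608 bits

I(X;Y) = 1.5700 + 1.5850 - 3.0608 = 0.0942 bits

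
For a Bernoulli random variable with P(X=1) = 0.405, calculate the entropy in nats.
0.6750 nats

The binary entropy function is:
H(p) = -p log(p) - (1-p) log(1-p)

H(0.405) = -0.405 × log_e(0.405) - 0.595 × log_e(0.595)
H(0.405) = 0.6750 nats

Note: Binary entropy is maximized at p=0.5 (H=1 bit) and minimized at p=0 or p=1 (H=0).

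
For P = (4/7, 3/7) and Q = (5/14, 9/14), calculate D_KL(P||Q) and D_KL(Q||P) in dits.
D_KL(P||Q) = 0.0412, D_KL(Q||P) = 0.0403

KL divergence is not symmetric: D_KL(P||Q) ≠ D_KL(Q||P) in general.

D_KL(P||Q) = 0.0412 dits
D_KL(Q||P) = 0.0403 dits

No, they are not equal!

This asymmetry is why KL divergence is not a true distance metric.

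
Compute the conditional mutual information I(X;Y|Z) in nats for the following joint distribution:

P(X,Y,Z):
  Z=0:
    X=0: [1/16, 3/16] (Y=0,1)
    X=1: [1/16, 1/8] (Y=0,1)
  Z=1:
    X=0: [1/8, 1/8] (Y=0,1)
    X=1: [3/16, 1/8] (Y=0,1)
0.0046 nats

Conditional mutual information: I(X;Y|Z) = H(X|Z) + H(Y|Z) - H(X,Y|Z)

H(Z) = 0.6853
H(X,Z) = 1.3705 → H(X|Z) = 0.6852
H(Y,Z) = 1.3335 → H(Y|Z) = 0.6482
H(X,Y,Z) = 2.0140 → H(X,Y|Z) = 1.3287

I(X;Y|Z) = 0.6852 + 0.6482 - 1.3287 = 0.0046 nats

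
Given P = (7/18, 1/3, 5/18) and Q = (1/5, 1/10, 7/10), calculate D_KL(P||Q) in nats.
0.4032 nats

KL divergence: D_KL(P||Q) = Σ p(x) log(p(x)/q(x))

Computing term by term:
  x=0: 7/18 × log_e[(7/18)/(1/5)] = 7/18 × 0.6650 = 0.2586
  x=1: 1/3 × log_e[(1/3)/(1/10)] = 1/3 × 1.2040 = 0.4013
  x=2: 5/18 × log_e[(5/18)/(7/10)] = 5/18 × -0.9243 = -0.2567

D_KL(P||Q) = 0.4032 nats

Note: KL divergence is always non-negative and equals 0 iff P = Q.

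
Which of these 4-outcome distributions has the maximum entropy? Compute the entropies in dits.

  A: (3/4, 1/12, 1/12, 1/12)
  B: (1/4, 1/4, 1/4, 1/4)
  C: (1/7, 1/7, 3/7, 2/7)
B

For a discrete distribution over n outcomes, entropy is maximized by the uniform distribution.

Computing entropies:
H(A) = 0.3635 dits
H(B) = 0.6021 dits
H(C) = 0.5546 dits

The uniform distribution (where all probabilities equal 1/4) achieves the maximum entropy of log_10(4) = 0.6021 dits.

Distribution B has the highest entropy.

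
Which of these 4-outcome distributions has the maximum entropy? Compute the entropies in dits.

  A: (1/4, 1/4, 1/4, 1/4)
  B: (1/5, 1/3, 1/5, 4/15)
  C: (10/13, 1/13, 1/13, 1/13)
A

For a discrete distribution over n outcomes, entropy is maximized by the uniform distribution.

Computing entropies:
H(A) = 0.6021 dits
H(B) = 0.5917 dits
H(C) = 0.3447 dits

The uniform distribution (where all probabilities equal 1/4) achieves the maximum entropy of log_10(4) = 0.6021 dits.

Distribution A has the highest entropy.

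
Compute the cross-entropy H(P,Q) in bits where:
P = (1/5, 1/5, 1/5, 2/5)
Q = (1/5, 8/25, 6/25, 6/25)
2.0285 bits

Cross-entropy: H(P,Q) = -Σ p(x) log q(x)

Alternatively: H(P,Q) = H(P) + D_KL(P||Q)
H(P) = 1.9219 bits
D_KL(P||Q) = 0.1066 bits

H(P,Q) = 1.9219 + 0.1066 = 2.0285 bits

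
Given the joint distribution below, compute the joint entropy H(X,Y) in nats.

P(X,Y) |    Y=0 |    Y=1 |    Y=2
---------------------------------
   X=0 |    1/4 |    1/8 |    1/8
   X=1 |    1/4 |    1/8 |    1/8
1.7329 nats

Joint entropy is H(X,Y) = -Σ_{x,y} p(x,y) log p(x,y).

Summing over all non-zero entries:
H(X,Y) = -[1/4·log_e(1/4) + 1/8·log_e(1/8) + 1/8·log_e(1/8) + 1/4·log_e(1/4) + 1/8·log_e(1/8) + 1/8·log_e(1/8)]
H(X,Y) = 1.7329 nats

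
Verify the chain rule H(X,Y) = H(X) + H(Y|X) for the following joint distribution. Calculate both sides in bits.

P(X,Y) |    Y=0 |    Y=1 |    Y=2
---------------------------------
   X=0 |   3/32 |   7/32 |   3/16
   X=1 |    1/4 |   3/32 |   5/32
H(X,Y) = 2.4912, H(X) = 1.0000, H(Y|X) = 1.4912 (all in bits)

Chain rule: H(X,Y) = H(X) + H(Y|X)

Left side — joint entropy directly:
H(X,Y) = -Σ p(x,y) log p(x,y) = 2.4912 bits

Right side — compute H(Y|X) from the conditional distributions:
P(X) = (1/2, 1/2), so H(X) = 1.0000 bits
H(Y|X) = Σ_x P(X=x) · H(Y|X=x):
  P(Y|X=0) = (3/16, 7/16, 3/8), H(Y|X=0) = 1.5052, weight P(X=0) = 1/2
  P(Y|X=1) = (1/2, 3/16, 5/16), H(Y|X=1) = 1.4772, weight P(X=1) = 1/2
H(Y|X) = 1.4912 bits

H(X) + H(Y|X) = 1.0000 + 1.4912 = 2.4912 bits

Both sides equal 2.4912 bits. ✓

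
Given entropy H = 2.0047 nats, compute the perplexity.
7.4239

Perplexity is e^H (or exp(H) for natural log).

H = 2.0047 nats
Perplexity = e^2.0047 = 7.4239

Interpretation: The model's uncertainty is equivalent to choosing uniformly among 7.4 options.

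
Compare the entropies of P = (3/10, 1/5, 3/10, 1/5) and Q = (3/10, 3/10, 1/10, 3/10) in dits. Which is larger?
P

Computing entropies in dits:
H(P) = 0.5933
H(Q) = 0.5706

Distribution P has higher entropy.

Intuition: The distribution closer to uniform (more spread out) has higher entropy.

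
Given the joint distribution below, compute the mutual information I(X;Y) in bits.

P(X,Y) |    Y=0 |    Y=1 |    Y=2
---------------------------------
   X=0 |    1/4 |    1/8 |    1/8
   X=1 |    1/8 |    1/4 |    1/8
0.0613 bits

Mutual information: I(X;Y) = H(X) + H(Y) - H(X,Y)

Marginals:
P(X) = (1/2, 1/2), H(X) = 1.0000 bits
P(Y) = (3/8, 3/8, 1/4), H(Y) = 1.5613 bits

Joint entropy: H(X,Y) = 2.5000 bits

I(X;Y) = 1.0000 + 1.5613 - 2.5000 = 0.0613 bits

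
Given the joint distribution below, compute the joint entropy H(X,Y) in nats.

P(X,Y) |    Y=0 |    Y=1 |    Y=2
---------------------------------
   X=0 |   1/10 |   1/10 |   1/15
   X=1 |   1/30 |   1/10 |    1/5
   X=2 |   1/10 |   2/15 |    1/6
2.1041 nats

Joint entropy is H(X,Y) = -Σ_{x,y} p(x,y) log p(x,y).

Summing over all non-zero entries:
H(X,Y) = -[1/10·log_e(1/10) + 1/10·log_e(1/10) + 1/15·log_e(1/15) + 1/30·log_e(1/30) + 1/10·log_e(1/10) + 1/5·log_e(1/5) + 1/10·log_e(1/10) + 2/15·log_e(2/15) + 1/6·log_e(1/6)]
H(X,Y) = 2.1041 nats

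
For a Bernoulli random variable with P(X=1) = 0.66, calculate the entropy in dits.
0.2784 dits

The binary entropy function is:
H(p) = -p log(p) - (1-p) log(1-p)

H(0.66) = -0.66 × log_10(0.66) - 0.34 × log_10(0.34)
H(0.66) = 0.2784 dits

Note: Binary entropy is maximized at p=0.5 (H=1 bit) and minimized at p=0 or p=1 (H=0).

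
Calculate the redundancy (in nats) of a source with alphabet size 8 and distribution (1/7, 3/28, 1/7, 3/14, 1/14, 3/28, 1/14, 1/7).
0.0597 nats

Redundancy measures how far a source is from maximum entropy:
R = H_max - H(X)

Maximum entropy for 8 symbols: H_max = log_e(8) = 2.0794 nats
Actual entropy: H(X) = 2.0197 nats
Redundancy: R = 2.0794 - 2.0197 = 0.0597 nats

This redundancy represents potential for compression: the source could be compressed by 0.0597 nats per symbol.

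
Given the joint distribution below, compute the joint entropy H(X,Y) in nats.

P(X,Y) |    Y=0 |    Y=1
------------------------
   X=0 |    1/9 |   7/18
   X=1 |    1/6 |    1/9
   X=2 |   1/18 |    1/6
1.6134 nats

Joint entropy is H(X,Y) = -Σ_{x,y} p(x,y) log p(x,y).

Summing over all non-zero entries:
H(X,Y) = -[1/9·log_e(1/9) + 7/18·log_e(7/18) + 1/6·log_e(1/6) + 1/9·log_e(1/9) + 1/18·log_e(1/18) + 1/6·log_e(1/6)]
H(X,Y) = 1.6134 nats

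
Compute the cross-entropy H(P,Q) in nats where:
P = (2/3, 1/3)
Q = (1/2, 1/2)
0.6931 nats

Cross-entropy: H(P,Q) = -Σ p(x) log q(x)

Alternatively: H(P,Q) = H(P) + D_KL(P||Q)
H(P) = 0.6365 nats
D_KL(P||Q) = 0.0566 nats

H(P,Q) = 0.6365 + 0.0566 = 0.6931 nats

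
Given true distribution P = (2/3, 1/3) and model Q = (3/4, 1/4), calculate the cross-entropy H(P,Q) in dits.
0.2840 dits

Cross-entropy: H(P,Q) = -Σ p(x) log q(x)

Alternatively: H(P,Q) = H(P) + D_KL(P||Q)
H(P) = 0.2764 dits
D_KL(P||Q) = 0.0075 dits

H(P,Q) = 0.2764 + 0.0075 = 0.2840 dits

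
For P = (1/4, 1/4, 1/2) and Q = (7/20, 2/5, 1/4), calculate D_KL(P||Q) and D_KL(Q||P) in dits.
D_KL(P||Q) = 0.0630, D_KL(Q||P) = 0.0575

KL divergence is not symmetric: D_KL(P||Q) ≠ D_KL(Q||P) in general.

D_KL(P||Q) = 0.0630 dits
D_KL(Q||P) = 0.0575 dits

No, they are not equal!

This asymmetry is why KL divergence is not a true distance metric.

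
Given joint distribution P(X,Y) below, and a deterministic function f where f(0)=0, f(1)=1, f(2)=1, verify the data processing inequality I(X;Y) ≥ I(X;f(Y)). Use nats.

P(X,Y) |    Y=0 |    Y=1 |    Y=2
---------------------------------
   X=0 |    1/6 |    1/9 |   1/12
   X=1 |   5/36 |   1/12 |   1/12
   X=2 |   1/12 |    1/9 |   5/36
I(X;Y) = 0.0246, I(X;f(Y)) = 0.0210, inequality holds: 0.0246 ≥ 0.0210

Data Processing Inequality: For any Markov chain X → Y → Z, we have I(X;Y) ≥ I(X;Z).

Here Z = f(Y) is a deterministic function of Y, forming X → Y → Z.

Original I(X;Y) = 0.0246 nats

After applying f:
P(X,Z) where Z=f(Y):
- P(X,Z=0) = P(X,Y=0)
- P(X,Z=1) = P(X,Y=1) + P(X,Y=2)

I(X;Z) = I(X;f(Y)) = 0.0210 nats

Verification: 0.0246 ≥ 0.0210 ✓

Information cannot be created by processing; the function f can only lose information about X.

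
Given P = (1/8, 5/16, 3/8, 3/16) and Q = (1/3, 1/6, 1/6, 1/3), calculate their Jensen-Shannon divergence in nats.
0.0667 nats

Jensen-Shannon divergence is:
JSD(P||Q) = 0.5 × D_KL(P||M) + 0.5 × D_KL(Q||M)
where M = 0.5 × (P + Q) is the mixture distribution.

M = 0.5 × (1/8, 5/16, 3/8, 3/16) + 0.5 × (1/3, 1/6, 1/6, 1/3) = (0.229167, 0.239583, 0.270833, 0.260417)

D_KL(P||M) = 0.0677 nats
D_KL(Q||M) = 0.0658 nats

JSD(P||Q) = 0.5 × 0.0677 + 0.5 × 0.0658 = 0.0667 nats

Unlike KL divergence, JSD is symmetric and bounded: 0 ≤ JSD ≤ log(2).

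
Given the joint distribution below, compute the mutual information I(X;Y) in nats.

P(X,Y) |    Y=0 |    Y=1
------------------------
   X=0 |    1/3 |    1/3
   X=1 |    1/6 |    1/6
0.0000 nats

Mutual information: I(X;Y) = H(X) + H(Y) - H(X,Y)

Marginals:
P(X) = (2/3, 1/3), H(X) = 0.6365 nats
P(Y) = (1/2, 1/2), H(Y) = 0.6931 nats

Joint entropy: H(X,Y) = 1.3297 nats

I(X;Y) = 0.6365 + 0.6931 - 1.3297 = 0.0000 nats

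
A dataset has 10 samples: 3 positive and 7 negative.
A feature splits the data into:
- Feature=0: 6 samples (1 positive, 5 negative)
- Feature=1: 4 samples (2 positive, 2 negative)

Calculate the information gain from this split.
0.0913 bits

Information Gain = H(Y) - H(Y|Feature)

Before split:
P(positive) = 3/10 = 0.3000
H(Y) = 0.8813 bits

After split:
Feature=0: H = 0.6500 bits (weight = 6/10)
Feature=1: H = 1.0000 bits (weight = 4/10)
H(Y|Feature) = (6/10)×0.6500 + (4/10)×1.0000 = 0.7900 bits

Information Gain = 0.8813 - 0.7900 = 0.0913 bits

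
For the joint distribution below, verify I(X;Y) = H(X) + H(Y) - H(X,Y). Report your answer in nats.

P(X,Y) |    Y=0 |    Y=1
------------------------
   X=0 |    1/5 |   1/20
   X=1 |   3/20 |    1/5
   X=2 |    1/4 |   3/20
I(X;Y) = 0.0443 nats

Mutual information has multiple equivalent forms:
- I(X;Y) = H(X) - H(X|Y)
- I(X;Y) = H(Y) - H(Y|X)
- I(X;Y) = H(X) + H(Y) - H(X,Y)

Computing all quantities:
H(X) = 1.0805, H(Y) = 0.6730, H(X,Y) = 1.7093
H(X|Y) = 1.0363, H(Y|X) = 0.6287

Verification:
H(X) - H(X|Y) = 1.0805 - 1.0363 = 0.0443
H(Y) - H(Y|X) = 0.6730 - 0.6287 = 0.0443
H(X) + H(Y) - H(X,Y) = 1.0805 + 0.6730 - 1.7093 = 0.0443

All forms give I(X;Y) = 0.0443 nats. ✓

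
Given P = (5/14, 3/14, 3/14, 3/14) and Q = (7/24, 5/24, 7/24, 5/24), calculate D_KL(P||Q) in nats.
0.0183 nats

KL divergence: D_KL(P||Q) = Σ p(x) log(p(x)/q(x))

Computing term by term:
  x=0: 5/14 × log_e[(5/14)/(7/24)] = 5/14 × 0.2025 = 0.0723
  x=1: 3/14 × log_e[(3/14)/(5/24)] = 3/14 × 0.0282 = 0.0060
  x=2: 3/14 × log_e[(3/14)/(7/24)] = 3/14 × -0.3083 = -0.0661
  x=3: 3/14 × log_e[(3/14)/(5/24)] = 3/14 × 0.0282 = 0.0060

D_KL(P||Q) = 0.0183 nats

Note: KL divergence is always non-negative and equals 0 iff P = Q.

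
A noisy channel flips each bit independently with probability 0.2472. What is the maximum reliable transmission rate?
0.1932 bits

For a binary symmetric channel (BSC) with error probability p:
Capacity C = 1 - H(p) bits per symbol

where H(p) = -p log₂(p) - (1-p) log₂(1-p) is the binary entropy function.

H(0.2472) = 0.8068 bits
C = 1 - 0.8068 = 0.1932 bits per symbol

This means we can reliably transmit up to 0.1932 bits of information per channel use.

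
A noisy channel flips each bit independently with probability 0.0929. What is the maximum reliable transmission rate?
0.5539 bits

For a binary symmetric channel (BSC) with error probability p:
Capacity C = 1 - H(p) bits per symbol

where H(p) = -p log₂(p) - (1-p) log₂(1-p) is the binary entropy function.

H(0.0929) = 0.4461 bits
C = 1 - 0.4461 = 0.5539 bits per symbol

This means we can reliably transmit up to 0.5539 bits of information per channel use.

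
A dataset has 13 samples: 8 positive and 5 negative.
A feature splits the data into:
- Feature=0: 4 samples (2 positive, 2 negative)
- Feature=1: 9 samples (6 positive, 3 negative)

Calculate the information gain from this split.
0.0178 bits

Information Gain = H(Y) - H(Y|Feature)

Before split:
P(positive) = 8/13 = 0.6154
H(Y) = 0.9612 bits

After split:
Feature=0: H = 1.0000 bits (weight = 4/13)
Feature=1: H = 0.9183 bits (weight = 9/13)
H(Y|Feature) = (4/13)×1.0000 + (9/13)×0.9183 = 0.9434 bits

Information Gain = 0.9612 - 0.9434 = 0.0178 bits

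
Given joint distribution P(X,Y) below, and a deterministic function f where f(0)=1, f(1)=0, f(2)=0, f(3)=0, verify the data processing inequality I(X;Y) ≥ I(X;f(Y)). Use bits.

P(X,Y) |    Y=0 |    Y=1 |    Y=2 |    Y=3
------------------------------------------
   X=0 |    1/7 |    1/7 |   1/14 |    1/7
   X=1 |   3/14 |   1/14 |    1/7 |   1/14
I(X;Y) = 0.0629, I(X;f(Y)) = 0.0161, inequality holds: 0.0629 ≥ 0.0161

Data Processing Inequality: For any Markov chain X → Y → Z, we have I(X;Y) ≥ I(X;Z).

Here Z = f(Y) is a deterministic function of Y, forming X → Y → Z.

Original I(X;Y) = 0.0629 bits

After applying f:
P(X,Z) where Z=f(Y):
- P(X,Z=0) = P(X,Y=1) + P(X,Y=2) + P(X,Y=3)
- P(X,Z=1) = P(X,Y=0)

I(X;Z) = I(X;f(Y)) = 0.0161 bits

Verification: 0.0629 ≥ 0.0161 ✓

Information cannot be created by processing; the function f can only lose information about X.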